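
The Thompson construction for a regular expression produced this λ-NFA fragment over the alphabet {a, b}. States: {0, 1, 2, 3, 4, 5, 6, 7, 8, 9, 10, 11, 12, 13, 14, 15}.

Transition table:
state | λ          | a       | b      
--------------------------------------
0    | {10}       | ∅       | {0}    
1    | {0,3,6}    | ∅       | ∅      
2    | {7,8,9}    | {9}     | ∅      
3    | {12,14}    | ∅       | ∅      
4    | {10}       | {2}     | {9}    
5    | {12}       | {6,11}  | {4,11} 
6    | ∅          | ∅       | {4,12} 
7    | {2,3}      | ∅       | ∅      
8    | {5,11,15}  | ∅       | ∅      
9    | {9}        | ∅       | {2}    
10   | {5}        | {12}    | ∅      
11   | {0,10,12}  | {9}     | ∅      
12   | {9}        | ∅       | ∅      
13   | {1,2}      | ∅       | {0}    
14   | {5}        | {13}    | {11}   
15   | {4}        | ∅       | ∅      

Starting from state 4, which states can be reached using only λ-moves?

Start with {4}.
From 4 via λ: add 10.
From 10 via λ: add 5.
From 5 via λ: add 12.
From 12 via λ: add 9.
No new states can be added; the closed set is {4, 5, 9, 10, 12}.

{4, 5, 9, 10, 12}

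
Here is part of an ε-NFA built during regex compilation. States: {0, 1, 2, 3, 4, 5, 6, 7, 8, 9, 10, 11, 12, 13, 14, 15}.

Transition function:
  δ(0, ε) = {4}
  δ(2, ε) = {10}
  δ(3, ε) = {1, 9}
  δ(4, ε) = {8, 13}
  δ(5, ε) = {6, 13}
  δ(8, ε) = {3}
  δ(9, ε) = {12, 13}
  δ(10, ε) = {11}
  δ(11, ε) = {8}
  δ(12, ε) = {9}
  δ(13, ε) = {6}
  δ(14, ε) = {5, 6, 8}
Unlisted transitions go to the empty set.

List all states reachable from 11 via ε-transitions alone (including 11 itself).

{1, 3, 6, 8, 9, 11, 12, 13}

Start with {11}.
From 11 via ε: add 8.
From 8 via ε: add 3.
From 3 via ε: add 1, 9.
From 9 via ε: add 12, 13.
From 13 via ε: add 6.
No new states can be added; the closed set is {1, 3, 6, 8, 9, 11, 12, 13}.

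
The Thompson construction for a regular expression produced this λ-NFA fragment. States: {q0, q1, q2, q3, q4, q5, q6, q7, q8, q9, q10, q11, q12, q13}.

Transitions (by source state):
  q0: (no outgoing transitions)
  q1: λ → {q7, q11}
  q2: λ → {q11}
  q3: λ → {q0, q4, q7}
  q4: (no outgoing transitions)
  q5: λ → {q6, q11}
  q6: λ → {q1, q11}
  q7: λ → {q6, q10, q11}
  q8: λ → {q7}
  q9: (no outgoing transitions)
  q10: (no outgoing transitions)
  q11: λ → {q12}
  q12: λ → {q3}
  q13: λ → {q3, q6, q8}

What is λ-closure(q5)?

{q0, q1, q3, q4, q5, q6, q7, q10, q11, q12}

Start with {q5}.
From q5 via λ: add q6, q11.
From q6 via λ: add q1.
From q11 via λ: add q12.
From q1 via λ: add q7.
From q12 via λ: add q3.
From q3 via λ: add q0, q4.
From q7 via λ: add q10.
No new states can be added; the closed set is {q0, q1, q3, q4, q5, q6, q7, q10, q11, q12}.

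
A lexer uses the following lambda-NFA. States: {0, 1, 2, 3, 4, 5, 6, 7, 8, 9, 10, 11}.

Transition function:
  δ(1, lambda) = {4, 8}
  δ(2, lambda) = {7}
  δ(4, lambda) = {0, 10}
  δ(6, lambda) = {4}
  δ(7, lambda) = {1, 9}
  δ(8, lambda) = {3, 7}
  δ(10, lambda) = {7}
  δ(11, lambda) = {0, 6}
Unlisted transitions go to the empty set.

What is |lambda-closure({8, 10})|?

8

Start with {8, 10}.
From 8 via lambda: add 3, 7.
From 7 via lambda: add 1, 9.
From 1 via lambda: add 4.
From 4 via lambda: add 0.
lambda-closure = {0, 1, 3, 4, 7, 8, 9, 10}, which has 8 states.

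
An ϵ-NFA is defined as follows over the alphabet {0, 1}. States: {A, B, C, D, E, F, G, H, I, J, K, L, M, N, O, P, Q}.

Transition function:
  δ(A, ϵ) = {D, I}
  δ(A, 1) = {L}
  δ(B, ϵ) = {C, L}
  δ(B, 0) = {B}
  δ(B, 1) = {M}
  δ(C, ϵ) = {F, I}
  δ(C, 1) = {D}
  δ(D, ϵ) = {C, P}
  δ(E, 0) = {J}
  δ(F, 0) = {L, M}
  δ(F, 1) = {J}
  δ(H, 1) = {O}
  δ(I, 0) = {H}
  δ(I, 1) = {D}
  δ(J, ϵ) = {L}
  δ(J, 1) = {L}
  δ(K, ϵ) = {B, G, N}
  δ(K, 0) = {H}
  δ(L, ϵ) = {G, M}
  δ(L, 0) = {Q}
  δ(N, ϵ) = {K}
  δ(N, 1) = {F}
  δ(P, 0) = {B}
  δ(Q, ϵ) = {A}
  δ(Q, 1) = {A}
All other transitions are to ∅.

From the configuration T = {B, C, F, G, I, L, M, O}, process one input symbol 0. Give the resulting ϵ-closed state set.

{A, B, C, D, F, G, H, I, L, M, P, Q}

B on 0 → {B}.
F on 0 → {L, M}.
I on 0 → {H}.
L on 0 → {Q}.
No 0-transition from C, G, M, O.
Union after reading 0: {B, H, L, M, Q}.
Now take the ϵ-closure:
From B via ϵ: add C.
From L via ϵ: add G.
From Q via ϵ: add A.
From A via ϵ: add D, I.
From C via ϵ: add F.
From D via ϵ: add P.
No new states can be added; the closed set is {A, B, C, D, F, G, H, I, L, M, P, Q}.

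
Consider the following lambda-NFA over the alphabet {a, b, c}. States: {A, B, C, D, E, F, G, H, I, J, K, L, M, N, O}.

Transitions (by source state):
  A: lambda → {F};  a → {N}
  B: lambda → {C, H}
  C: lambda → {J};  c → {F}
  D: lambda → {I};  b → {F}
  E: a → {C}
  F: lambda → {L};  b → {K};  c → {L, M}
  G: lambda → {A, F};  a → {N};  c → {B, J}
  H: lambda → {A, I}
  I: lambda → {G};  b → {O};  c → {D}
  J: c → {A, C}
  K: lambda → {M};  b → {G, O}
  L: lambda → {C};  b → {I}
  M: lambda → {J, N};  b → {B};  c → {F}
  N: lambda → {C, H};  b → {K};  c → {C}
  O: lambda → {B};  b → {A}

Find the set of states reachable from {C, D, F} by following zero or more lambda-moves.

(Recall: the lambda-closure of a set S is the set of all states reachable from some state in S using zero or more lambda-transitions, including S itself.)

{A, C, D, F, G, I, J, L}

Start with {C, D, F}.
From C via lambda: add J.
From D via lambda: add I.
From F via lambda: add L.
From I via lambda: add G.
From G via lambda: add A.
No new states can be added; the closed set is {A, C, D, F, G, I, J, L}.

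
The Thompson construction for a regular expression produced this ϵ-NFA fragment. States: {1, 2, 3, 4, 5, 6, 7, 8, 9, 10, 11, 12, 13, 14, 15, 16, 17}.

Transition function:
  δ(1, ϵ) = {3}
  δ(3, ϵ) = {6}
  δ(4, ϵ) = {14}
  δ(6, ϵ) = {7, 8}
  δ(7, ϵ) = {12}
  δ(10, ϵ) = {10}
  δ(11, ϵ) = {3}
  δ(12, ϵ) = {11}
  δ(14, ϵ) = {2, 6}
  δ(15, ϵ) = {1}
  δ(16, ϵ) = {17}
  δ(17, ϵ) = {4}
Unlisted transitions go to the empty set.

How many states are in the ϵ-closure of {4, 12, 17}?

Start with {4, 12, 17}.
From 4 via ϵ: add 14.
From 12 via ϵ: add 11.
From 11 via ϵ: add 3.
From 14 via ϵ: add 2, 6.
From 6 via ϵ: add 7, 8.
ϵ-closure = {2, 3, 4, 6, 7, 8, 11, 12, 14, 17}, which has 10 states.

10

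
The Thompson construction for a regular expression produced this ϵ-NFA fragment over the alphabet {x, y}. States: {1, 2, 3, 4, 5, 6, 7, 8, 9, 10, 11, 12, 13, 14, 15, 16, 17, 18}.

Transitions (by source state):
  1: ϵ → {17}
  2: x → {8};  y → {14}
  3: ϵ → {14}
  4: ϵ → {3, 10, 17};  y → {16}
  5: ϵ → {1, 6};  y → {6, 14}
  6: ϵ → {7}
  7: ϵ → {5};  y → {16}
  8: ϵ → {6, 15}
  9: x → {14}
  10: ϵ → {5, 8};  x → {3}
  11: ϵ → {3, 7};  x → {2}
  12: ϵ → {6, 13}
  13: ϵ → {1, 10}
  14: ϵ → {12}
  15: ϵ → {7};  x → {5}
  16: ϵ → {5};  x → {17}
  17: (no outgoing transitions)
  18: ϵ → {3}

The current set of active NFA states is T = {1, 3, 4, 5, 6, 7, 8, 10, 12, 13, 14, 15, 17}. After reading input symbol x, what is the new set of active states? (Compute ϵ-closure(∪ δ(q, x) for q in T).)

{1, 3, 5, 6, 7, 8, 10, 12, 13, 14, 15, 17}

10 on x → {3}.
15 on x → {5}.
No x-transition from 1, 3, 4, 5, 6, 7, 8, 12, 13, 14, 17.
Union after reading x: {3, 5}.
Now take the ϵ-closure:
From 3 via ϵ: add 14.
From 5 via ϵ: add 1, 6.
From 1 via ϵ: add 17.
From 6 via ϵ: add 7.
From 14 via ϵ: add 12.
From 12 via ϵ: add 13.
From 13 via ϵ: add 10.
From 10 via ϵ: add 8.
From 8 via ϵ: add 15.
No new states can be added; the closed set is {1, 3, 5, 6, 7, 8, 10, 12, 13, 14, 15, 17}.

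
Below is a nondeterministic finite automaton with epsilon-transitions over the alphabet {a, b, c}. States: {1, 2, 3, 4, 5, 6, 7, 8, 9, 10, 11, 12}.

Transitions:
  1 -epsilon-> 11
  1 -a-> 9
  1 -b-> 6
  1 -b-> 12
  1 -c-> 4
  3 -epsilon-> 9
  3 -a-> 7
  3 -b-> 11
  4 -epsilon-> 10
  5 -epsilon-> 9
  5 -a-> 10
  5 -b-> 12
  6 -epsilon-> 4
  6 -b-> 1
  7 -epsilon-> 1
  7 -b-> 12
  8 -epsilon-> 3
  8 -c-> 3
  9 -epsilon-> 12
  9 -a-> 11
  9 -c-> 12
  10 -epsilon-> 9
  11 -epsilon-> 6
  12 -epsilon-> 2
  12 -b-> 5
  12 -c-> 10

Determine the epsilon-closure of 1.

{1, 2, 4, 6, 9, 10, 11, 12}

Start with {1}.
From 1 via epsilon: add 11.
From 11 via epsilon: add 6.
From 6 via epsilon: add 4.
From 4 via epsilon: add 10.
From 10 via epsilon: add 9.
From 9 via epsilon: add 12.
From 12 via epsilon: add 2.
No new states can be added; the closed set is {1, 2, 4, 6, 9, 10, 11, 12}.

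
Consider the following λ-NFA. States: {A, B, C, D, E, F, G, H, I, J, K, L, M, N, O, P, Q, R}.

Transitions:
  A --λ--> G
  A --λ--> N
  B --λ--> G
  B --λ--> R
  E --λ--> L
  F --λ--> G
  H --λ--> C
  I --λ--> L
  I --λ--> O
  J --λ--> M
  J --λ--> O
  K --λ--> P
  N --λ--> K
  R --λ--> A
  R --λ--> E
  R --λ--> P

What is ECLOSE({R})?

{A, E, G, K, L, N, P, R}

Start with {R}.
From R via λ: add A, E, P.
From A via λ: add G, N.
From E via λ: add L.
From N via λ: add K.
No new states can be added; the closed set is {A, E, G, K, L, N, P, R}.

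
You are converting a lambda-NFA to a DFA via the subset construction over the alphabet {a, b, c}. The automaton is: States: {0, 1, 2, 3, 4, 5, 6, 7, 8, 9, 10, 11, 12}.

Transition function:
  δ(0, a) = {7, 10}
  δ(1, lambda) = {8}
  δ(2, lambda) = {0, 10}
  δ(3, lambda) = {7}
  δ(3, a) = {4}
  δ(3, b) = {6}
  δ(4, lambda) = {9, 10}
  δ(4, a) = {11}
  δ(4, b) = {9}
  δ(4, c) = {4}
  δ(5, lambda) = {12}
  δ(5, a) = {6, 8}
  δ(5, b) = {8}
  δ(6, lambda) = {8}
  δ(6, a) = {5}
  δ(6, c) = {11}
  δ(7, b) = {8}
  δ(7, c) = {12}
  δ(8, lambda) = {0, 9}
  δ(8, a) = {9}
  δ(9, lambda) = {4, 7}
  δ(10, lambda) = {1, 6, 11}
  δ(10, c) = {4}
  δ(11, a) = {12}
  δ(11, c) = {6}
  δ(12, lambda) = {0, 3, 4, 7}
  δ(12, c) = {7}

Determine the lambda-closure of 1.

{0, 1, 4, 6, 7, 8, 9, 10, 11}

Start with {1}.
From 1 via lambda: add 8.
From 8 via lambda: add 0, 9.
From 9 via lambda: add 4, 7.
From 4 via lambda: add 10.
From 10 via lambda: add 6, 11.
No new states can be added; the closed set is {0, 1, 4, 6, 7, 8, 9, 10, 11}.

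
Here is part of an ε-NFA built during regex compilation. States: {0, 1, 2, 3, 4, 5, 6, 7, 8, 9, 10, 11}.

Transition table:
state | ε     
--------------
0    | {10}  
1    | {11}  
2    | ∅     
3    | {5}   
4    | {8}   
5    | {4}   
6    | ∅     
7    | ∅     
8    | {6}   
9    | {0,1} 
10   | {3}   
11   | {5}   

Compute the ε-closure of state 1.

{1, 4, 5, 6, 8, 11}

Start with {1}.
From 1 via ε: add 11.
From 11 via ε: add 5.
From 5 via ε: add 4.
From 4 via ε: add 8.
From 8 via ε: add 6.
No new states can be added; the closed set is {1, 4, 5, 6, 8, 11}.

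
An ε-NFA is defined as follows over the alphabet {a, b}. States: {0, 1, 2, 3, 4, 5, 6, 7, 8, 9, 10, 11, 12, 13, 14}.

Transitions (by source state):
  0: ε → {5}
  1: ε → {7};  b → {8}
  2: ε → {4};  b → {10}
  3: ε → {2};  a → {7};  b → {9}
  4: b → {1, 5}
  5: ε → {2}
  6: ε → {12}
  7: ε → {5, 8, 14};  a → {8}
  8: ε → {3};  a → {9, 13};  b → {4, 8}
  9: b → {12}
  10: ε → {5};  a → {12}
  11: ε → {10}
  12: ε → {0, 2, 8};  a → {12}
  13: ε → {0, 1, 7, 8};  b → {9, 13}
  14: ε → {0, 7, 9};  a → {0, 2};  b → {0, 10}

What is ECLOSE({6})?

Start with {6}.
From 6 via ε: add 12.
From 12 via ε: add 0, 2, 8.
From 0 via ε: add 5.
From 2 via ε: add 4.
From 8 via ε: add 3.
No new states can be added; the closed set is {0, 2, 3, 4, 5, 6, 8, 12}.

{0, 2, 3, 4, 5, 6, 8, 12}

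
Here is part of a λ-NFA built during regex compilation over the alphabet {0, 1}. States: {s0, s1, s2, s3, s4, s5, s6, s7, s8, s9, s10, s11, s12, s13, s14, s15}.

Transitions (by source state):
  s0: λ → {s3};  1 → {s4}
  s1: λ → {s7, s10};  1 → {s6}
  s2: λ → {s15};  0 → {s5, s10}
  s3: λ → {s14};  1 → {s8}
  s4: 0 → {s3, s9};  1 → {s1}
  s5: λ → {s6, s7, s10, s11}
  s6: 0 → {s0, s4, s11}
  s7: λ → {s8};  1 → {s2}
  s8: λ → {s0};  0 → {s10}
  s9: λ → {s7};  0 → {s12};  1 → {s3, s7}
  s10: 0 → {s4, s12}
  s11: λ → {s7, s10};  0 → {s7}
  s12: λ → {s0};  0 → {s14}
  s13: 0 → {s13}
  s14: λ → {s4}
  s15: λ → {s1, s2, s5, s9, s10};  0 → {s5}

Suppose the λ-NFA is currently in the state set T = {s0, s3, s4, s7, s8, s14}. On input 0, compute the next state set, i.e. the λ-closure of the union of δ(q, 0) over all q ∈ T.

{s0, s3, s4, s7, s8, s9, s10, s14}

s4 on 0 → {s3, s9}.
s8 on 0 → {s10}.
No 0-transition from s0, s3, s7, s14.
Union after reading 0: {s3, s9, s10}.
Now take the λ-closure:
From s3 via λ: add s14.
From s9 via λ: add s7.
From s7 via λ: add s8.
From s14 via λ: add s4.
From s8 via λ: add s0.
No new states can be added; the closed set is {s0, s3, s4, s7, s8, s9, s10, s14}.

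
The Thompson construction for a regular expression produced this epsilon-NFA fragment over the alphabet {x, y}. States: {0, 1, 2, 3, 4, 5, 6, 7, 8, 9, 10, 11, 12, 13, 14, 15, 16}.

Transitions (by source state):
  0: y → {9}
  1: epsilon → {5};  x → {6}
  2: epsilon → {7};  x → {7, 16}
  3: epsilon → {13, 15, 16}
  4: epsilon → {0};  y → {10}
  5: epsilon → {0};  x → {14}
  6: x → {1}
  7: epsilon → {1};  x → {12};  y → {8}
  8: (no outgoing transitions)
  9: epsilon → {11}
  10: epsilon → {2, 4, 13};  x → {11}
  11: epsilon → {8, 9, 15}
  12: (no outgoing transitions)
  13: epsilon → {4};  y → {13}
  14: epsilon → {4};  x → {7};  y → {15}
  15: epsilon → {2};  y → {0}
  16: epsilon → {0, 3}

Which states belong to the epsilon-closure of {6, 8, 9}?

{0, 1, 2, 5, 6, 7, 8, 9, 11, 15}

Start with {6, 8, 9}.
From 9 via epsilon: add 11.
From 11 via epsilon: add 15.
From 15 via epsilon: add 2.
From 2 via epsilon: add 7.
From 7 via epsilon: add 1.
From 1 via epsilon: add 5.
From 5 via epsilon: add 0.
No new states can be added; the closed set is {0, 1, 2, 5, 6, 7, 8, 9, 11, 15}.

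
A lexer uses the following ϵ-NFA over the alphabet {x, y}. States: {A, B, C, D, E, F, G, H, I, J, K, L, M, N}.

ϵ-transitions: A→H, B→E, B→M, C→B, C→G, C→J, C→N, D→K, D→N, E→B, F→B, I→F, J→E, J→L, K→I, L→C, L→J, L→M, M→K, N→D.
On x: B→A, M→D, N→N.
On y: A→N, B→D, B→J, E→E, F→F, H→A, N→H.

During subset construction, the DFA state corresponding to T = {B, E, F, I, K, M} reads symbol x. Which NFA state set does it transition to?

{A, B, D, E, F, H, I, K, M, N}

B on x → {A}.
M on x → {D}.
No x-transition from E, F, I, K.
Union after reading x: {A, D}.
Now take the ϵ-closure:
From A via ϵ: add H.
From D via ϵ: add K, N.
From K via ϵ: add I.
From I via ϵ: add F.
From F via ϵ: add B.
From B via ϵ: add E, M.
No new states can be added; the closed set is {A, B, D, E, F, H, I, K, M, N}.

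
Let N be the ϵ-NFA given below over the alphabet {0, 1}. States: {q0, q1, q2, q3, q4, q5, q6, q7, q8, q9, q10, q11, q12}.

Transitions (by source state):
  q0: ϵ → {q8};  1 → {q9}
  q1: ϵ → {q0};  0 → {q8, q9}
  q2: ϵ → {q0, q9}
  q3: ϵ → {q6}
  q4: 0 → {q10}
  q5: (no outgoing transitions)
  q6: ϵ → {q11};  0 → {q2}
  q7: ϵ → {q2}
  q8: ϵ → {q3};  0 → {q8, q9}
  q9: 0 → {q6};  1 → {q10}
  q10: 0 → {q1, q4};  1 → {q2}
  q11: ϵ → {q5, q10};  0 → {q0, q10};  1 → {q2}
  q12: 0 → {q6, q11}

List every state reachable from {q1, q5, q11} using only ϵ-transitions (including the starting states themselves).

{q0, q1, q3, q5, q6, q8, q10, q11}

Start with {q1, q5, q11}.
From q1 via ϵ: add q0.
From q11 via ϵ: add q10.
From q0 via ϵ: add q8.
From q8 via ϵ: add q3.
From q3 via ϵ: add q6.
No new states can be added; the closed set is {q0, q1, q3, q5, q6, q8, q10, q11}.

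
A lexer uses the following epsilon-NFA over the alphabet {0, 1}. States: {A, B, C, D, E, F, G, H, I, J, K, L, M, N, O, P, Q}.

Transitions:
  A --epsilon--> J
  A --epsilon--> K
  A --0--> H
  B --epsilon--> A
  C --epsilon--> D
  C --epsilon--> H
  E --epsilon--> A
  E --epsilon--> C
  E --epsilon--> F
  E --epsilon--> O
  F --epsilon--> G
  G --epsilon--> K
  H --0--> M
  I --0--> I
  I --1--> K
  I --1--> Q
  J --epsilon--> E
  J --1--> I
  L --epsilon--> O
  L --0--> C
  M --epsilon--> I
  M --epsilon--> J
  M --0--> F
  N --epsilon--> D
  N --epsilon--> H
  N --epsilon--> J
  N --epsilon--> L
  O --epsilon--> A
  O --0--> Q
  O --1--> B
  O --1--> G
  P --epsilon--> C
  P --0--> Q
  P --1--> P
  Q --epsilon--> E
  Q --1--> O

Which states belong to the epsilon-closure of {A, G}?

{A, C, D, E, F, G, H, J, K, O}

Start with {A, G}.
From A via epsilon: add J, K.
From J via epsilon: add E.
From E via epsilon: add C, F, O.
From C via epsilon: add D, H.
No new states can be added; the closed set is {A, C, D, E, F, G, H, J, K, O}.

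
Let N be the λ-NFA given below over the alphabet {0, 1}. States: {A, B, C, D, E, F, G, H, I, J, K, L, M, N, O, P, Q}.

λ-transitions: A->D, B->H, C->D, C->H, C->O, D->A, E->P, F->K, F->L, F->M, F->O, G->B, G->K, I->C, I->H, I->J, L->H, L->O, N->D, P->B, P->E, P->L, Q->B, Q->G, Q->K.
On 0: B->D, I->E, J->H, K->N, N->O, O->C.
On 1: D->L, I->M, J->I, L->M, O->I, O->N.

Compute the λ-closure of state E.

{B, E, H, L, O, P}

Start with {E}.
From E via λ: add P.
From P via λ: add B, L.
From B via λ: add H.
From L via λ: add O.
No new states can be added; the closed set is {B, E, H, L, O, P}.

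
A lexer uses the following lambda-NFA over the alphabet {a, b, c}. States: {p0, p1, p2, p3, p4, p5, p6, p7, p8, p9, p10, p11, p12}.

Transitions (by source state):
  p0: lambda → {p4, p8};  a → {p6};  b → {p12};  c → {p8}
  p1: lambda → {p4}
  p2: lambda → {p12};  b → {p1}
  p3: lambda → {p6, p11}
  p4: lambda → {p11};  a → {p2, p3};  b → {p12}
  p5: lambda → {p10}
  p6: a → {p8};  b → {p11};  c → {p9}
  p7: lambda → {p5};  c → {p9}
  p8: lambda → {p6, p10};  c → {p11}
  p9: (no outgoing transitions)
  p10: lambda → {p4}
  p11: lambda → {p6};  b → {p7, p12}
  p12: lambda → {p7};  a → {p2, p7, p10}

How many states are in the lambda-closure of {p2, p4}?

8

Start with {p2, p4}.
From p2 via lambda: add p12.
From p4 via lambda: add p11.
From p11 via lambda: add p6.
From p12 via lambda: add p7.
From p7 via lambda: add p5.
From p5 via lambda: add p10.
lambda-closure = {p2, p4, p5, p6, p7, p10, p11, p12}, which has 8 states.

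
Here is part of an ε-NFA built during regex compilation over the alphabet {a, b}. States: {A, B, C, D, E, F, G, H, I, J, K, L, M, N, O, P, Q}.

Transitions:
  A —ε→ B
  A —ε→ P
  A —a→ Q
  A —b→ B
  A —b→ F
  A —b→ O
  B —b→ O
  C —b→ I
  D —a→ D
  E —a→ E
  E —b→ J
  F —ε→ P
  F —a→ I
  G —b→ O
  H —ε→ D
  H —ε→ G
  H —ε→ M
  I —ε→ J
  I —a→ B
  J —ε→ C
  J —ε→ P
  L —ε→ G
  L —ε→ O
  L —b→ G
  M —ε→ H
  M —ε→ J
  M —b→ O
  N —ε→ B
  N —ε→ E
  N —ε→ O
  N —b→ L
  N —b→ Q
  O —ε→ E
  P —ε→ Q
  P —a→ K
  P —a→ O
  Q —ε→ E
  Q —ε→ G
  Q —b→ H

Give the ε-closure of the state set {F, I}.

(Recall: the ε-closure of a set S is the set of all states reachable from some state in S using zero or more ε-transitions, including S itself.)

{C, E, F, G, I, J, P, Q}

Start with {F, I}.
From F via ε: add P.
From I via ε: add J.
From J via ε: add C.
From P via ε: add Q.
From Q via ε: add E, G.
No new states can be added; the closed set is {C, E, F, G, I, J, P, Q}.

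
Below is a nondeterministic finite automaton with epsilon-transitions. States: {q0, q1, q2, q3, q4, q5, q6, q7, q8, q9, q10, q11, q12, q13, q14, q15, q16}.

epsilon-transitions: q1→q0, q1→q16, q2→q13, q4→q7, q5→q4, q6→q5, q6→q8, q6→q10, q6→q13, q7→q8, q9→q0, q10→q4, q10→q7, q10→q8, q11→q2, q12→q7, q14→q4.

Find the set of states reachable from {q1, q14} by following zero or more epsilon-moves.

{q0, q1, q4, q7, q8, q14, q16}

Start with {q1, q14}.
From q1 via epsilon: add q0, q16.
From q14 via epsilon: add q4.
From q4 via epsilon: add q7.
From q7 via epsilon: add q8.
No new states can be added; the closed set is {q0, q1, q4, q7, q8, q14, q16}.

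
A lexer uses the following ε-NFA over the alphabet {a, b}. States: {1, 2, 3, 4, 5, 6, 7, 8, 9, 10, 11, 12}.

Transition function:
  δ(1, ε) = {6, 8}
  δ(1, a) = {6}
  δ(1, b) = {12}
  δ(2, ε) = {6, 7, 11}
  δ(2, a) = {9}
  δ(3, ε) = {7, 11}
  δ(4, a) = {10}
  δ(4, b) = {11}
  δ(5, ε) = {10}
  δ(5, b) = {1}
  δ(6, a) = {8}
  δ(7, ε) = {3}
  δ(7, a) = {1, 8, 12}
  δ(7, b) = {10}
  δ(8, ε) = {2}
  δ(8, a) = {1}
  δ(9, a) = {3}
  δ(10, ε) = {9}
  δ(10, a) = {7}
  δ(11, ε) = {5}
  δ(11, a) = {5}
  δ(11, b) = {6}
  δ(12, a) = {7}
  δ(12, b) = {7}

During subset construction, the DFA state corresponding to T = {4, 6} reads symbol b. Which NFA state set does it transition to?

4 on b → {11}.
No b-transition from 6.
Union after reading b: {11}.
Now take the ε-closure:
From 11 via ε: add 5.
From 5 via ε: add 10.
From 10 via ε: add 9.
No new states can be added; the closed set is {5, 9, 10, 11}.

{5, 9, 10, 11}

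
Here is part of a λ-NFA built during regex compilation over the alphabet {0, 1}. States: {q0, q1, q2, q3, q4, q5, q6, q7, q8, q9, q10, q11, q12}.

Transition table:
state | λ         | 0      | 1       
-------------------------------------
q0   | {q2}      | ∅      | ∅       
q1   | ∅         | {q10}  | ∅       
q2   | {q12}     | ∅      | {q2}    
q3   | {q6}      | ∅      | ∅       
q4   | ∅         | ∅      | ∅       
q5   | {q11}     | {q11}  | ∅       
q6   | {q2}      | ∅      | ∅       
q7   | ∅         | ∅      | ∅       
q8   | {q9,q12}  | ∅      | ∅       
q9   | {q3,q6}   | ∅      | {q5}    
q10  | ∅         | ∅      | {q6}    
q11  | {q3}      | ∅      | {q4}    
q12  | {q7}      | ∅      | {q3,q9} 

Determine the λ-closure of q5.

Start with {q5}.
From q5 via λ: add q11.
From q11 via λ: add q3.
From q3 via λ: add q6.
From q6 via λ: add q2.
From q2 via λ: add q12.
From q12 via λ: add q7.
No new states can be added; the closed set is {q2, q3, q5, q6, q7, q11, q12}.

{q2, q3, q5, q6, q7, q11, q12}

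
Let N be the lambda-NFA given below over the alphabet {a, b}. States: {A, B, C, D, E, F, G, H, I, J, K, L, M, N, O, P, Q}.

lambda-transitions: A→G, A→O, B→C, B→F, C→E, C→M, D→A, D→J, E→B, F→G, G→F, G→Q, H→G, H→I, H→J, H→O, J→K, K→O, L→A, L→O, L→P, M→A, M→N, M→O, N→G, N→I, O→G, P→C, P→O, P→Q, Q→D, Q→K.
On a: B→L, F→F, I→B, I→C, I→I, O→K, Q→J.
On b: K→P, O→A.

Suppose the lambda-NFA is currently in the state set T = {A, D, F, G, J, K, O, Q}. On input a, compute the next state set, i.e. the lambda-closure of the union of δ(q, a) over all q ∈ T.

F on a → {F}.
O on a → {K}.
Q on a → {J}.
No a-transition from A, D, G, J, K.
Union after reading a: {F, J, K}.
Now take the lambda-closure:
From F via lambda: add G.
From K via lambda: add O.
From G via lambda: add Q.
From Q via lambda: add D.
From D via lambda: add A.
No new states can be added; the closed set is {A, D, F, G, J, K, O, Q}.

{A, D, F, G, J, K, O, Q}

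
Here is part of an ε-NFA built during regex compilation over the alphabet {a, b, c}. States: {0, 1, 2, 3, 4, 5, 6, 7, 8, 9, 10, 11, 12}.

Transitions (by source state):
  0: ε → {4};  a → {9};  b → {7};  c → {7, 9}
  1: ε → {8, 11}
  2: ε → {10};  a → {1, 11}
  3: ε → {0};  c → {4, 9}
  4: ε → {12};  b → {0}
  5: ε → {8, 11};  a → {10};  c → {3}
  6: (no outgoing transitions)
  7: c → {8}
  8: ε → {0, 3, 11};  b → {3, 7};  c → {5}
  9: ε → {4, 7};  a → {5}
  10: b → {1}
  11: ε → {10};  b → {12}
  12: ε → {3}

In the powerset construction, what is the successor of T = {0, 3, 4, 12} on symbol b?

0 on b → {7}.
4 on b → {0}.
No b-transition from 3, 12.
Union after reading b: {0, 7}.
Now take the ε-closure:
From 0 via ε: add 4.
From 4 via ε: add 12.
From 12 via ε: add 3.
No new states can be added; the closed set is {0, 3, 4, 7, 12}.

{0, 3, 4, 7, 12}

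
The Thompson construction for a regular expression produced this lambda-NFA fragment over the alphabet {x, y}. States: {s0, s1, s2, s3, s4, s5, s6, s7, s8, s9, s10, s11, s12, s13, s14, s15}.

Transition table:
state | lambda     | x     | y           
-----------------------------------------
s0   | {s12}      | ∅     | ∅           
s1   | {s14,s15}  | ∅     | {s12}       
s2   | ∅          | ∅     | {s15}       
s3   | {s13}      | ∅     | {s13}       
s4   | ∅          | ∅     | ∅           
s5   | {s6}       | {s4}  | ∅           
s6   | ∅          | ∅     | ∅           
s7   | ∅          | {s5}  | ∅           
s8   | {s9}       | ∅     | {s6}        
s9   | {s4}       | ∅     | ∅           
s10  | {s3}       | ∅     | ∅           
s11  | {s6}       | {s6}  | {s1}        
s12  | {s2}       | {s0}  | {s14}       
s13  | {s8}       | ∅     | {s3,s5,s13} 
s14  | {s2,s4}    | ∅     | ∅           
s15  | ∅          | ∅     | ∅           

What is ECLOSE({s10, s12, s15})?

{s2, s3, s4, s8, s9, s10, s12, s13, s15}

Start with {s10, s12, s15}.
From s10 via lambda: add s3.
From s12 via lambda: add s2.
From s3 via lambda: add s13.
From s13 via lambda: add s8.
From s8 via lambda: add s9.
From s9 via lambda: add s4.
No new states can be added; the closed set is {s2, s3, s4, s8, s9, s10, s12, s13, s15}.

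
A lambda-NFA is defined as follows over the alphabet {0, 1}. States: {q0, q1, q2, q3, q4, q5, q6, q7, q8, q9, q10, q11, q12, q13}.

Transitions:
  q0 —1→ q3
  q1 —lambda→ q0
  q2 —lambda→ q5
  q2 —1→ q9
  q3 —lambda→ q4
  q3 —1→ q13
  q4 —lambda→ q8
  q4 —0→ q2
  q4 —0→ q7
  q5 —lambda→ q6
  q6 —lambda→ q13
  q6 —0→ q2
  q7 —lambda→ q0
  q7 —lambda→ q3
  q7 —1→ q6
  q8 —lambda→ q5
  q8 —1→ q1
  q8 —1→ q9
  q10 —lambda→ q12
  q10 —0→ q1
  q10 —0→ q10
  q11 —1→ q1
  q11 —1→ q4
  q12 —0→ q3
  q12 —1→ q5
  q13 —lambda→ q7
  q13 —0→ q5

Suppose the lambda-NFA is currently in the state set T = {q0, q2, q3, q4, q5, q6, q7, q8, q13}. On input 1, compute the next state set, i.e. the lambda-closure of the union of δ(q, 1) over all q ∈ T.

{q0, q1, q3, q4, q5, q6, q7, q8, q9, q13}

q0 on 1 → {q3}.
q2 on 1 → {q9}.
q3 on 1 → {q13}.
q7 on 1 → {q6}.
q8 on 1 → {q1, q9}.
No 1-transition from q4, q5, q6, q13.
Union after reading 1: {q1, q3, q6, q9, q13}.
Now take the lambda-closure:
From q1 via lambda: add q0.
From q3 via lambda: add q4.
From q13 via lambda: add q7.
From q4 via lambda: add q8.
From q8 via lambda: add q5.
No new states can be added; the closed set is {q0, q1, q3, q4, q5, q6, q7, q8, q9, q13}.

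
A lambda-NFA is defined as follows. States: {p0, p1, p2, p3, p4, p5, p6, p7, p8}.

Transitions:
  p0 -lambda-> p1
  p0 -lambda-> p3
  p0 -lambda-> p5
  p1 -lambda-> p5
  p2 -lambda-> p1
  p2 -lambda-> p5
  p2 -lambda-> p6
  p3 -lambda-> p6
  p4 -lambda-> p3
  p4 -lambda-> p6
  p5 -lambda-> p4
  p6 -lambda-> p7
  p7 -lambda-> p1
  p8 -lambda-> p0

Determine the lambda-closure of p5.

Start with {p5}.
From p5 via lambda: add p4.
From p4 via lambda: add p3, p6.
From p6 via lambda: add p7.
From p7 via lambda: add p1.
No new states can be added; the closed set is {p1, p3, p4, p5, p6, p7}.

{p1, p3, p4, p5, p6, p7}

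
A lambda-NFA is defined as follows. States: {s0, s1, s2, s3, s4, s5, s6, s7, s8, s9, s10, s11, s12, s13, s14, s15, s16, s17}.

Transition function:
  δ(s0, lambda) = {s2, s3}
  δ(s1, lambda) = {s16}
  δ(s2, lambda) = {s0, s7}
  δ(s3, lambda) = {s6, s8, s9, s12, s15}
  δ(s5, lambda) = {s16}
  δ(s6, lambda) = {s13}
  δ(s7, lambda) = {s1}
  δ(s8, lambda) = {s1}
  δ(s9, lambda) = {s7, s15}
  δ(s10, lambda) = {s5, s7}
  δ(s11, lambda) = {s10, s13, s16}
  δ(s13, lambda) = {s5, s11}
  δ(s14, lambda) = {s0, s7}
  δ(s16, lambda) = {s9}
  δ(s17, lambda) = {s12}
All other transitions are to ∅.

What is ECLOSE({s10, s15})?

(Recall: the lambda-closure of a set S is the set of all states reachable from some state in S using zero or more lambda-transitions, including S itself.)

Start with {s10, s15}.
From s10 via lambda: add s5, s7.
From s5 via lambda: add s16.
From s7 via lambda: add s1.
From s16 via lambda: add s9.
No new states can be added; the closed set is {s1, s5, s7, s9, s10, s15, s16}.

{s1, s5, s7, s9, s10, s15, s16}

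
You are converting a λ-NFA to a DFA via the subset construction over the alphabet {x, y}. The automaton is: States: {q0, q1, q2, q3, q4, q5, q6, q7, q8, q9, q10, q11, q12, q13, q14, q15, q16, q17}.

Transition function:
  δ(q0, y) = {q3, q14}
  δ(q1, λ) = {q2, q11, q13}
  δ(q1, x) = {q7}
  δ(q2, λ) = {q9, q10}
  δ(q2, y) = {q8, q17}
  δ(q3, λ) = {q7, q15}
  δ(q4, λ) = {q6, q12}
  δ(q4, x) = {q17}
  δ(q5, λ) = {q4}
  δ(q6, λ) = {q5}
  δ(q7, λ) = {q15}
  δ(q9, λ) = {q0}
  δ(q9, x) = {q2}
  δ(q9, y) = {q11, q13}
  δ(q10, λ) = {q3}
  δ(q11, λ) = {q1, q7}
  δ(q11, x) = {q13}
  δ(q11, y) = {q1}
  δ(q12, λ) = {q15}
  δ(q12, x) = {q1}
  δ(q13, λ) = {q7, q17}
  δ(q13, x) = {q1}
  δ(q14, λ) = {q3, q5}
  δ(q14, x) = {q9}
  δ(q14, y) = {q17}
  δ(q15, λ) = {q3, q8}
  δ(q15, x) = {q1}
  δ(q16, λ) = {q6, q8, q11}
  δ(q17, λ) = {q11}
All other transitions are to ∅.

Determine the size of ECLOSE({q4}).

Start with {q4}.
From q4 via λ: add q6, q12.
From q6 via λ: add q5.
From q12 via λ: add q15.
From q15 via λ: add q3, q8.
From q3 via λ: add q7.
λ-closure = {q3, q4, q5, q6, q7, q8, q12, q15}, which has 8 states.

8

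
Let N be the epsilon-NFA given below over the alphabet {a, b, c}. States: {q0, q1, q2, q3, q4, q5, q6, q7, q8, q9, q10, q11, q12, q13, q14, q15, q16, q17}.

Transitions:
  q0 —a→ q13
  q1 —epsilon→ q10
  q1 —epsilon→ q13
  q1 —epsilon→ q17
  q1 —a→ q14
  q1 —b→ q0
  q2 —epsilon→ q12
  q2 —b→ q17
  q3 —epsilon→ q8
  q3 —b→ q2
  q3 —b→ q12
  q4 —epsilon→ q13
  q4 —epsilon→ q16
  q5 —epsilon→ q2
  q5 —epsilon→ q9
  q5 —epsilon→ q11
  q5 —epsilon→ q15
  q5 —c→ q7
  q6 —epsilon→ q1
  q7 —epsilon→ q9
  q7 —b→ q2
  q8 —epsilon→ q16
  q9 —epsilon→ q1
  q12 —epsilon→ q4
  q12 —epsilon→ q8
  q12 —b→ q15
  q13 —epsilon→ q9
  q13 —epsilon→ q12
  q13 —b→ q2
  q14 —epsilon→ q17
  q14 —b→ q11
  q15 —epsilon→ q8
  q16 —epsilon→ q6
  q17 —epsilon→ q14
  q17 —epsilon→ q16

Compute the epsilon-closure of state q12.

Start with {q12}.
From q12 via epsilon: add q4, q8.
From q4 via epsilon: add q13, q16.
From q13 via epsilon: add q9.
From q16 via epsilon: add q6.
From q6 via epsilon: add q1.
From q1 via epsilon: add q10, q17.
From q17 via epsilon: add q14.
No new states can be added; the closed set is {q1, q4, q6, q8, q9, q10, q12, q13, q14, q16, q17}.

{q1, q4, q6, q8, q9, q10, q12, q13, q14, q16, q17}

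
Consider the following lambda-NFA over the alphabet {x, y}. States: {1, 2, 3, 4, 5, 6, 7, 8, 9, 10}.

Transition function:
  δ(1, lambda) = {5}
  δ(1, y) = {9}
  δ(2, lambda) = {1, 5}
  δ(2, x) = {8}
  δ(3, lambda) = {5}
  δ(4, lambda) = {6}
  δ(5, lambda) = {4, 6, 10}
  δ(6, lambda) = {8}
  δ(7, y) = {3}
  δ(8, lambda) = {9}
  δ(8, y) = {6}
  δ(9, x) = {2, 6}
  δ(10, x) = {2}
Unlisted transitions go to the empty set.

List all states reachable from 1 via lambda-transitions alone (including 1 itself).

Start with {1}.
From 1 via lambda: add 5.
From 5 via lambda: add 4, 6, 10.
From 6 via lambda: add 8.
From 8 via lambda: add 9.
No new states can be added; the closed set is {1, 4, 5, 6, 8, 9, 10}.

{1, 4, 5, 6, 8, 9, 10}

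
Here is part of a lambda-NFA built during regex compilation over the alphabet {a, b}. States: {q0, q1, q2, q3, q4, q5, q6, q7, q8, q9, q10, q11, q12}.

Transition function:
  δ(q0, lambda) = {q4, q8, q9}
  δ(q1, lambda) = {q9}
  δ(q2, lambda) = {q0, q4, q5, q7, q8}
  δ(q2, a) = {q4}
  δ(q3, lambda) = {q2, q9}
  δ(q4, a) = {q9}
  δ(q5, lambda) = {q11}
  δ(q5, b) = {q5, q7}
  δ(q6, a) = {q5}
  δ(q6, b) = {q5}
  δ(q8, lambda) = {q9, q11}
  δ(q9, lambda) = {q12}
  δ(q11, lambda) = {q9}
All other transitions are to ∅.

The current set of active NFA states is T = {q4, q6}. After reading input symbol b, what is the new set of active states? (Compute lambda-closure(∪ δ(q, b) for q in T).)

{q5, q9, q11, q12}

q6 on b → {q5}.
No b-transition from q4.
Union after reading b: {q5}.
Now take the lambda-closure:
From q5 via lambda: add q11.
From q11 via lambda: add q9.
From q9 via lambda: add q12.
No new states can be added; the closed set is {q5, q9, q11, q12}.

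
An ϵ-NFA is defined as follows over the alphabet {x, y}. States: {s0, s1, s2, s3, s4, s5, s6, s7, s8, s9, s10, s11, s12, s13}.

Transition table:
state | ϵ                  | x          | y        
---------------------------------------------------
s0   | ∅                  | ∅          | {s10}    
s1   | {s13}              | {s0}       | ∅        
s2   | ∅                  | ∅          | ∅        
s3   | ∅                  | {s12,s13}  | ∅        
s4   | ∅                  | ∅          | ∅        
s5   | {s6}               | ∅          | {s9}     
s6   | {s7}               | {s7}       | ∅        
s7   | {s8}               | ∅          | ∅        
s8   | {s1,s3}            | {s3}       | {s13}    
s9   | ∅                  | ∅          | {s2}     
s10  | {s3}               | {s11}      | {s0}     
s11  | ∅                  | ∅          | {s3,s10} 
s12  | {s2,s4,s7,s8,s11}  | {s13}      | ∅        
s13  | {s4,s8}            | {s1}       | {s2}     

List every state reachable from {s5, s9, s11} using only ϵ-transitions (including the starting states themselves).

Start with {s5, s9, s11}.
From s5 via ϵ: add s6.
From s6 via ϵ: add s7.
From s7 via ϵ: add s8.
From s8 via ϵ: add s1, s3.
From s1 via ϵ: add s13.
From s13 via ϵ: add s4.
No new states can be added; the closed set is {s1, s3, s4, s5, s6, s7, s8, s9, s11, s13}.

{s1, s3, s4, s5, s6, s7, s8, s9, s11, s13}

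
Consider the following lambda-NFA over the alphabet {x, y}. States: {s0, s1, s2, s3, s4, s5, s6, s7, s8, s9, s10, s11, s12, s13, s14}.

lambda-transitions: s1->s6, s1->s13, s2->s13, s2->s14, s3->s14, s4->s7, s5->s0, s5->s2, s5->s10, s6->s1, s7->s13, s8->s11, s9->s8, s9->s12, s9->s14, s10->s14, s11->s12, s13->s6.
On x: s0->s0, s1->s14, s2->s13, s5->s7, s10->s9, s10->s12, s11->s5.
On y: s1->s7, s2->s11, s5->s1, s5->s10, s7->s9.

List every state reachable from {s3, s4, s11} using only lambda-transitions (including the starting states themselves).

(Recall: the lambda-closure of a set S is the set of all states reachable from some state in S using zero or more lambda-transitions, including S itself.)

{s1, s3, s4, s6, s7, s11, s12, s13, s14}

Start with {s3, s4, s11}.
From s3 via lambda: add s14.
From s4 via lambda: add s7.
From s11 via lambda: add s12.
From s7 via lambda: add s13.
From s13 via lambda: add s6.
From s6 via lambda: add s1.
No new states can be added; the closed set is {s1, s3, s4, s6, s7, s11, s12, s13, s14}.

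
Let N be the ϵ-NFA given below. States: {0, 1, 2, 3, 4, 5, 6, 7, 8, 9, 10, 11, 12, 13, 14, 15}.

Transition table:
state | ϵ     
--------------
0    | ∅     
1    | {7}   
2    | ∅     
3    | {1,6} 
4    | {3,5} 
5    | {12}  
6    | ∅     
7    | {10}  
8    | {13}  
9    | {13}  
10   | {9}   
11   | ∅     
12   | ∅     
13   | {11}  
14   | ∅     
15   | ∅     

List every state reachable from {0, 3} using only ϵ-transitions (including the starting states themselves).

Start with {0, 3}.
From 3 via ϵ: add 1, 6.
From 1 via ϵ: add 7.
From 7 via ϵ: add 10.
From 10 via ϵ: add 9.
From 9 via ϵ: add 13.
From 13 via ϵ: add 11.
No new states can be added; the closed set is {0, 1, 3, 6, 7, 9, 10, 11, 13}.

{0, 1, 3, 6, 7, 9, 10, 11, 13}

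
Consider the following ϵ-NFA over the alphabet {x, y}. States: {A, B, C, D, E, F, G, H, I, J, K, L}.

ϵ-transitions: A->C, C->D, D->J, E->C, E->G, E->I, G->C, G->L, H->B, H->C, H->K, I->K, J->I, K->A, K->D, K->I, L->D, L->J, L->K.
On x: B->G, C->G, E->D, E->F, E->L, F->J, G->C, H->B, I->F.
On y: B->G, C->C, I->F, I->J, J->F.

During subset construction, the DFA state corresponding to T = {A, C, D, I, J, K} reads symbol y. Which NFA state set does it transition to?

{A, C, D, F, I, J, K}

C on y → {C}.
I on y → {F, J}.
J on y → {F}.
No y-transition from A, D, K.
Union after reading y: {C, F, J}.
Now take the ϵ-closure:
From C via ϵ: add D.
From J via ϵ: add I.
From I via ϵ: add K.
From K via ϵ: add A.
No new states can be added; the closed set is {A, C, D, F, I, J, K}.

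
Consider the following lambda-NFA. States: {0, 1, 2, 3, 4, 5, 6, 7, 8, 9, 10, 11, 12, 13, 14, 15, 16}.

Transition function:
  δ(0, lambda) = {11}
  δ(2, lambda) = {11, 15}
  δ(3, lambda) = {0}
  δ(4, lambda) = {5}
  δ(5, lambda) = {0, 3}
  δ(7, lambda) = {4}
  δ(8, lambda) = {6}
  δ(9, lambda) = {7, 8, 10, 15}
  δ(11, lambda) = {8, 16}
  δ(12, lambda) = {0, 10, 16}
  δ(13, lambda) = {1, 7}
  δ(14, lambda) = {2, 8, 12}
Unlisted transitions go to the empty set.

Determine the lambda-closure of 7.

{0, 3, 4, 5, 6, 7, 8, 11, 16}

Start with {7}.
From 7 via lambda: add 4.
From 4 via lambda: add 5.
From 5 via lambda: add 0, 3.
From 0 via lambda: add 11.
From 11 via lambda: add 8, 16.
From 8 via lambda: add 6.
No new states can be added; the closed set is {0, 3, 4, 5, 6, 7, 8, 11, 16}.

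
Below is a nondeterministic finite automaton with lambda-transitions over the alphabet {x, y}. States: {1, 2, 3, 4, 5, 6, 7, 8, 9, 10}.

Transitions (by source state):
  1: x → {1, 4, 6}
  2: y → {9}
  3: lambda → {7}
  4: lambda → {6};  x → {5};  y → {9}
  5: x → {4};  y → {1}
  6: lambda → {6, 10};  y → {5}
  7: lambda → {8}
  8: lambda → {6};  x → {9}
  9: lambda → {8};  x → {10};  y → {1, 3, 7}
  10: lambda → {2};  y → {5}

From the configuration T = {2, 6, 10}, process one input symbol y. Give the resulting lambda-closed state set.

2 on y → {9}.
6 on y → {5}.
10 on y → {5}.
Union after reading y: {5, 9}.
Now take the lambda-closure:
From 9 via lambda: add 8.
From 8 via lambda: add 6.
From 6 via lambda: add 10.
From 10 via lambda: add 2.
No new states can be added; the closed set is {2, 5, 6, 8, 9, 10}.

{2, 5, 6, 8, 9, 10}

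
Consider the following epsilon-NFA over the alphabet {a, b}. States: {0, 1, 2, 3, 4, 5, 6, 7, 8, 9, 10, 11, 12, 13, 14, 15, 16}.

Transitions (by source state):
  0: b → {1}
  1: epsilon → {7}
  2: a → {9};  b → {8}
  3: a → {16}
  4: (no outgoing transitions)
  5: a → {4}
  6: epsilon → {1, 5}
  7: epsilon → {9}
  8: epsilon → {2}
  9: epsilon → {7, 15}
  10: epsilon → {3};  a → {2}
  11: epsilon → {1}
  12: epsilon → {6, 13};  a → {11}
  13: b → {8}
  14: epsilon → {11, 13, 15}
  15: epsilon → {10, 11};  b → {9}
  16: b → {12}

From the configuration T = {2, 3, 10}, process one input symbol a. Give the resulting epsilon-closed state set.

2 on a → {9}.
3 on a → {16}.
10 on a → {2}.
Union after reading a: {2, 9, 16}.
Now take the epsilon-closure:
From 9 via epsilon: add 7, 15.
From 15 via epsilon: add 10, 11.
From 10 via epsilon: add 3.
From 11 via epsilon: add 1.
No new states can be added; the closed set is {1, 2, 3, 7, 9, 10, 11, 15, 16}.

{1, 2, 3, 7, 9, 10, 11, 15, 16}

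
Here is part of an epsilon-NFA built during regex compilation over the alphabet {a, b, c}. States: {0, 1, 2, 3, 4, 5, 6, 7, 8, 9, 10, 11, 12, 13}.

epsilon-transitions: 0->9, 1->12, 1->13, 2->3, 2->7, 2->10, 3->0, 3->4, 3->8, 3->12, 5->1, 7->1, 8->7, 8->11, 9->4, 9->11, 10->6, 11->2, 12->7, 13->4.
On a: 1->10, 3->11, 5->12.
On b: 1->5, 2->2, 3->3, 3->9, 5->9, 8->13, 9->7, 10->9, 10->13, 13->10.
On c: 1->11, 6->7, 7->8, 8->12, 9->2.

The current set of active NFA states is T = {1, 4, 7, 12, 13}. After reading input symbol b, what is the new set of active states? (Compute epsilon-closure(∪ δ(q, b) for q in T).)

1 on b → {5}.
13 on b → {10}.
No b-transition from 4, 7, 12.
Union after reading b: {5, 10}.
Now take the epsilon-closure:
From 5 via epsilon: add 1.
From 10 via epsilon: add 6.
From 1 via epsilon: add 12, 13.
From 12 via epsilon: add 7.
From 13 via epsilon: add 4.
No new states can be added; the closed set is {1, 4, 5, 6, 7, 10, 12, 13}.

{1, 4, 5, 6, 7, 10, 12, 13}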